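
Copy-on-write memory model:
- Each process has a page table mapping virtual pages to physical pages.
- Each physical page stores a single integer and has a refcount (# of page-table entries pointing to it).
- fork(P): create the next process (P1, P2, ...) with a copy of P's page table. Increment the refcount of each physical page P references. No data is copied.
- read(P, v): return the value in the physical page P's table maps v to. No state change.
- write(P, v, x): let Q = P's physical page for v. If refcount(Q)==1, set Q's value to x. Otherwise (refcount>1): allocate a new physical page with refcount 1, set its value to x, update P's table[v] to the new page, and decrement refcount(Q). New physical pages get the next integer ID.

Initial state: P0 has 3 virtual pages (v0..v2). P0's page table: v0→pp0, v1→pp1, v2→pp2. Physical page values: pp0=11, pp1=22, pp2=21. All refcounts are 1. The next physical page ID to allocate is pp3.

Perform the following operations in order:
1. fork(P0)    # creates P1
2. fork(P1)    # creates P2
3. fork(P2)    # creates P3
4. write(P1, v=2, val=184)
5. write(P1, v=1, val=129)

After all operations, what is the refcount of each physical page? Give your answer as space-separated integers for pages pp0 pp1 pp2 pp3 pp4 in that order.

Answer: 4 3 3 1 1

Derivation:
Op 1: fork(P0) -> P1. 3 ppages; refcounts: pp0:2 pp1:2 pp2:2
Op 2: fork(P1) -> P2. 3 ppages; refcounts: pp0:3 pp1:3 pp2:3
Op 3: fork(P2) -> P3. 3 ppages; refcounts: pp0:4 pp1:4 pp2:4
Op 4: write(P1, v2, 184). refcount(pp2)=4>1 -> COPY to pp3. 4 ppages; refcounts: pp0:4 pp1:4 pp2:3 pp3:1
Op 5: write(P1, v1, 129). refcount(pp1)=4>1 -> COPY to pp4. 5 ppages; refcounts: pp0:4 pp1:3 pp2:3 pp3:1 pp4:1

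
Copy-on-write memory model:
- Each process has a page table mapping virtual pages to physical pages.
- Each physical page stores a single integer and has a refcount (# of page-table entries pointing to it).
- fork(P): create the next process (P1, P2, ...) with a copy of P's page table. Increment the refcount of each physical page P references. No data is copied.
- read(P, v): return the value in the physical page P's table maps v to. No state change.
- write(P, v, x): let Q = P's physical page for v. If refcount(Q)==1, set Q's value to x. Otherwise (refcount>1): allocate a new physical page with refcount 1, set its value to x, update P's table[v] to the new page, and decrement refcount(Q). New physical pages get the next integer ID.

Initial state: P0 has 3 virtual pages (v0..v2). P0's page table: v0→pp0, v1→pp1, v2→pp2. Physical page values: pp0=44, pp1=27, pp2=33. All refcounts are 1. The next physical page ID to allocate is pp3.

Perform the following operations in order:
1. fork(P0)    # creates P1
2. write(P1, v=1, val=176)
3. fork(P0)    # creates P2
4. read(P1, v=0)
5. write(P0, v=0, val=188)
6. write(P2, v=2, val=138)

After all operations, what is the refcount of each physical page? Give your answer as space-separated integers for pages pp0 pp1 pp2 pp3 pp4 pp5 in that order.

Op 1: fork(P0) -> P1. 3 ppages; refcounts: pp0:2 pp1:2 pp2:2
Op 2: write(P1, v1, 176). refcount(pp1)=2>1 -> COPY to pp3. 4 ppages; refcounts: pp0:2 pp1:1 pp2:2 pp3:1
Op 3: fork(P0) -> P2. 4 ppages; refcounts: pp0:3 pp1:2 pp2:3 pp3:1
Op 4: read(P1, v0) -> 44. No state change.
Op 5: write(P0, v0, 188). refcount(pp0)=3>1 -> COPY to pp4. 5 ppages; refcounts: pp0:2 pp1:2 pp2:3 pp3:1 pp4:1
Op 6: write(P2, v2, 138). refcount(pp2)=3>1 -> COPY to pp5. 6 ppages; refcounts: pp0:2 pp1:2 pp2:2 pp3:1 pp4:1 pp5:1

Answer: 2 2 2 1 1 1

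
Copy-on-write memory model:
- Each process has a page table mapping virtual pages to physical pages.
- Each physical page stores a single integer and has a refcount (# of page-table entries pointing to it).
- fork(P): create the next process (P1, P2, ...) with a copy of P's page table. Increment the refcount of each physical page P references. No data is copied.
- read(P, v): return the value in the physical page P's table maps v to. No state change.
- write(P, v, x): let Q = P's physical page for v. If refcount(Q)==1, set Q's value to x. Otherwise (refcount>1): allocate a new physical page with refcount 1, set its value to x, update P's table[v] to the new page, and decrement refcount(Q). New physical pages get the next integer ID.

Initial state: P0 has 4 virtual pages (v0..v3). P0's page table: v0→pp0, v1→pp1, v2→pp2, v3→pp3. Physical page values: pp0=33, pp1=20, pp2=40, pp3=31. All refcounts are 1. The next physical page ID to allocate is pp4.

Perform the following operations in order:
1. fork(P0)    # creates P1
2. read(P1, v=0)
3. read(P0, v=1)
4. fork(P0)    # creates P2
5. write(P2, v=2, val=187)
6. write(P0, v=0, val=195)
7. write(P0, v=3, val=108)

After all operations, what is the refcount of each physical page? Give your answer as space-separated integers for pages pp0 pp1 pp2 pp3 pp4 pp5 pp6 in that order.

Op 1: fork(P0) -> P1. 4 ppages; refcounts: pp0:2 pp1:2 pp2:2 pp3:2
Op 2: read(P1, v0) -> 33. No state change.
Op 3: read(P0, v1) -> 20. No state change.
Op 4: fork(P0) -> P2. 4 ppages; refcounts: pp0:3 pp1:3 pp2:3 pp3:3
Op 5: write(P2, v2, 187). refcount(pp2)=3>1 -> COPY to pp4. 5 ppages; refcounts: pp0:3 pp1:3 pp2:2 pp3:3 pp4:1
Op 6: write(P0, v0, 195). refcount(pp0)=3>1 -> COPY to pp5. 6 ppages; refcounts: pp0:2 pp1:3 pp2:2 pp3:3 pp4:1 pp5:1
Op 7: write(P0, v3, 108). refcount(pp3)=3>1 -> COPY to pp6. 7 ppages; refcounts: pp0:2 pp1:3 pp2:2 pp3:2 pp4:1 pp5:1 pp6:1

Answer: 2 3 2 2 1 1 1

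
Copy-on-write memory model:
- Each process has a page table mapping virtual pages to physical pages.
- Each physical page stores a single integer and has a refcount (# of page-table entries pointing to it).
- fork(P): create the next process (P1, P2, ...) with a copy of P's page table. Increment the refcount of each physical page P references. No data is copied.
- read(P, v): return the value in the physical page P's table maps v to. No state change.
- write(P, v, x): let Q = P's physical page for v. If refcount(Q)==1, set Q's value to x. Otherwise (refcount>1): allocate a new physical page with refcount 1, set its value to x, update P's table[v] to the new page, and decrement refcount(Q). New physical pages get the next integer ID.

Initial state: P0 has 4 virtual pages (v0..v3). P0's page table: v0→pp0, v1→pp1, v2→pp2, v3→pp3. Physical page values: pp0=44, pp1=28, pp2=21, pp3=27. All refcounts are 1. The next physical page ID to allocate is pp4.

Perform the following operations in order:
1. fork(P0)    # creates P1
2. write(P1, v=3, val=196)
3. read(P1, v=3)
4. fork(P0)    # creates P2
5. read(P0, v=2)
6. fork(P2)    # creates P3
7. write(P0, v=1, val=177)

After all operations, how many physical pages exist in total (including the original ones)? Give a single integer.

Op 1: fork(P0) -> P1. 4 ppages; refcounts: pp0:2 pp1:2 pp2:2 pp3:2
Op 2: write(P1, v3, 196). refcount(pp3)=2>1 -> COPY to pp4. 5 ppages; refcounts: pp0:2 pp1:2 pp2:2 pp3:1 pp4:1
Op 3: read(P1, v3) -> 196. No state change.
Op 4: fork(P0) -> P2. 5 ppages; refcounts: pp0:3 pp1:3 pp2:3 pp3:2 pp4:1
Op 5: read(P0, v2) -> 21. No state change.
Op 6: fork(P2) -> P3. 5 ppages; refcounts: pp0:4 pp1:4 pp2:4 pp3:3 pp4:1
Op 7: write(P0, v1, 177). refcount(pp1)=4>1 -> COPY to pp5. 6 ppages; refcounts: pp0:4 pp1:3 pp2:4 pp3:3 pp4:1 pp5:1

Answer: 6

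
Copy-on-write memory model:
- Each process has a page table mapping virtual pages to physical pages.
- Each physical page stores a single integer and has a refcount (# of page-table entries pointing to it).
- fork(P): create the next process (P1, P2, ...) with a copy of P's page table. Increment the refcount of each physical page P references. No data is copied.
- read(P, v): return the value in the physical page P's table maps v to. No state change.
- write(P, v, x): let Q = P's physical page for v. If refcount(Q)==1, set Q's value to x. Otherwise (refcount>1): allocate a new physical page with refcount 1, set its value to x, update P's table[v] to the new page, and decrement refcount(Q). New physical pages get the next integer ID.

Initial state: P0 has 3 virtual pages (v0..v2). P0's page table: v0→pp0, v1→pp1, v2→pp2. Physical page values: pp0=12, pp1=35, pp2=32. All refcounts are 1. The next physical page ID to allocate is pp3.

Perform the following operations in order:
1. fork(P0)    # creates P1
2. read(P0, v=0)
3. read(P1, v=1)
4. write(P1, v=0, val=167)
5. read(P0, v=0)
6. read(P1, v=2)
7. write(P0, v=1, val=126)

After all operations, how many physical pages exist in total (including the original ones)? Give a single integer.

Answer: 5

Derivation:
Op 1: fork(P0) -> P1. 3 ppages; refcounts: pp0:2 pp1:2 pp2:2
Op 2: read(P0, v0) -> 12. No state change.
Op 3: read(P1, v1) -> 35. No state change.
Op 4: write(P1, v0, 167). refcount(pp0)=2>1 -> COPY to pp3. 4 ppages; refcounts: pp0:1 pp1:2 pp2:2 pp3:1
Op 5: read(P0, v0) -> 12. No state change.
Op 6: read(P1, v2) -> 32. No state change.
Op 7: write(P0, v1, 126). refcount(pp1)=2>1 -> COPY to pp4. 5 ppages; refcounts: pp0:1 pp1:1 pp2:2 pp3:1 pp4:1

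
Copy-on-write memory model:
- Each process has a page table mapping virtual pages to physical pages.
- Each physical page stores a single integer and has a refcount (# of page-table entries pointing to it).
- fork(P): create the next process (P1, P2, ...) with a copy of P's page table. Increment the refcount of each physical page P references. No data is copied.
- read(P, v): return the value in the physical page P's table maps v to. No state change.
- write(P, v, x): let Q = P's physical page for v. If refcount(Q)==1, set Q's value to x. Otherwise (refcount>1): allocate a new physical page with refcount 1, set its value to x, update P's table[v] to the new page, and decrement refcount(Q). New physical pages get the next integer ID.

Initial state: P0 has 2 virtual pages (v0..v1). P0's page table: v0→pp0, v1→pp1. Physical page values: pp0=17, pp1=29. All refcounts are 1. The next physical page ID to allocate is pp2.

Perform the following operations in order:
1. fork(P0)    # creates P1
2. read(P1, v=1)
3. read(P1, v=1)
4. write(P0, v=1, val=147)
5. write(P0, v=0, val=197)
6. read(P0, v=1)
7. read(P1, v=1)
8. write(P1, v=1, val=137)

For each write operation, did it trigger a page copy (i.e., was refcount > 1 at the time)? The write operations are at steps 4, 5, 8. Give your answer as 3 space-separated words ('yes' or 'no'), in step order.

Op 1: fork(P0) -> P1. 2 ppages; refcounts: pp0:2 pp1:2
Op 2: read(P1, v1) -> 29. No state change.
Op 3: read(P1, v1) -> 29. No state change.
Op 4: write(P0, v1, 147). refcount(pp1)=2>1 -> COPY to pp2. 3 ppages; refcounts: pp0:2 pp1:1 pp2:1
Op 5: write(P0, v0, 197). refcount(pp0)=2>1 -> COPY to pp3. 4 ppages; refcounts: pp0:1 pp1:1 pp2:1 pp3:1
Op 6: read(P0, v1) -> 147. No state change.
Op 7: read(P1, v1) -> 29. No state change.
Op 8: write(P1, v1, 137). refcount(pp1)=1 -> write in place. 4 ppages; refcounts: pp0:1 pp1:1 pp2:1 pp3:1

yes yes no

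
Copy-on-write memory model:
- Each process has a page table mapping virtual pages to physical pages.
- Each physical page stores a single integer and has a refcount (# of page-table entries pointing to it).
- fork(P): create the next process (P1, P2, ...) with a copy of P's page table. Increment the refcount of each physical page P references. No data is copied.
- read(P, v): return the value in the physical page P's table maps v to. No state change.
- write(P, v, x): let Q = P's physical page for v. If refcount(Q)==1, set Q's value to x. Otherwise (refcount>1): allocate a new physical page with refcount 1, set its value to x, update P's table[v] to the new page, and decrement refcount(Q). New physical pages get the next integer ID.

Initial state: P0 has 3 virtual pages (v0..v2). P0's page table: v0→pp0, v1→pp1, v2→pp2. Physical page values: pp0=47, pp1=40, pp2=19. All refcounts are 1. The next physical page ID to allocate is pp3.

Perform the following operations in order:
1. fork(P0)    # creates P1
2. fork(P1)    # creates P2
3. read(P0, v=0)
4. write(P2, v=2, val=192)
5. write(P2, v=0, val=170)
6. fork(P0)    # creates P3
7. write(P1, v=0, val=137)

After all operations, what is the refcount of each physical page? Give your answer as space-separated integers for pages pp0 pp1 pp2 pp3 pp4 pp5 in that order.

Answer: 2 4 3 1 1 1

Derivation:
Op 1: fork(P0) -> P1. 3 ppages; refcounts: pp0:2 pp1:2 pp2:2
Op 2: fork(P1) -> P2. 3 ppages; refcounts: pp0:3 pp1:3 pp2:3
Op 3: read(P0, v0) -> 47. No state change.
Op 4: write(P2, v2, 192). refcount(pp2)=3>1 -> COPY to pp3. 4 ppages; refcounts: pp0:3 pp1:3 pp2:2 pp3:1
Op 5: write(P2, v0, 170). refcount(pp0)=3>1 -> COPY to pp4. 5 ppages; refcounts: pp0:2 pp1:3 pp2:2 pp3:1 pp4:1
Op 6: fork(P0) -> P3. 5 ppages; refcounts: pp0:3 pp1:4 pp2:3 pp3:1 pp4:1
Op 7: write(P1, v0, 137). refcount(pp0)=3>1 -> COPY to pp5. 6 ppages; refcounts: pp0:2 pp1:4 pp2:3 pp3:1 pp4:1 pp5:1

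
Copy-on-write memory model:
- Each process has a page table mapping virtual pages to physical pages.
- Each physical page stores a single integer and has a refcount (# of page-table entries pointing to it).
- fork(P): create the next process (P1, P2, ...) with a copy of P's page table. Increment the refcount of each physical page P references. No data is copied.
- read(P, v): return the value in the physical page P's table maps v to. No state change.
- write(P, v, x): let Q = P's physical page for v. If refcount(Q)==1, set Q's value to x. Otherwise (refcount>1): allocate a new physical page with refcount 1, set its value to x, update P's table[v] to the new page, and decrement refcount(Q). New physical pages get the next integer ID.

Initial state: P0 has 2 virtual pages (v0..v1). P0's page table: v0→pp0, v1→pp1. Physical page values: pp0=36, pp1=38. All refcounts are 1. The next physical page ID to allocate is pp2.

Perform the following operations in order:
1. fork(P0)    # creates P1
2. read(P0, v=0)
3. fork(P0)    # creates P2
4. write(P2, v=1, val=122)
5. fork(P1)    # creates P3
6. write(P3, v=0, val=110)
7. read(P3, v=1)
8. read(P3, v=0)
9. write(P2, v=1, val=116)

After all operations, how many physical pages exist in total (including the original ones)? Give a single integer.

Op 1: fork(P0) -> P1. 2 ppages; refcounts: pp0:2 pp1:2
Op 2: read(P0, v0) -> 36. No state change.
Op 3: fork(P0) -> P2. 2 ppages; refcounts: pp0:3 pp1:3
Op 4: write(P2, v1, 122). refcount(pp1)=3>1 -> COPY to pp2. 3 ppages; refcounts: pp0:3 pp1:2 pp2:1
Op 5: fork(P1) -> P3. 3 ppages; refcounts: pp0:4 pp1:3 pp2:1
Op 6: write(P3, v0, 110). refcount(pp0)=4>1 -> COPY to pp3. 4 ppages; refcounts: pp0:3 pp1:3 pp2:1 pp3:1
Op 7: read(P3, v1) -> 38. No state change.
Op 8: read(P3, v0) -> 110. No state change.
Op 9: write(P2, v1, 116). refcount(pp2)=1 -> write in place. 4 ppages; refcounts: pp0:3 pp1:3 pp2:1 pp3:1

Answer: 4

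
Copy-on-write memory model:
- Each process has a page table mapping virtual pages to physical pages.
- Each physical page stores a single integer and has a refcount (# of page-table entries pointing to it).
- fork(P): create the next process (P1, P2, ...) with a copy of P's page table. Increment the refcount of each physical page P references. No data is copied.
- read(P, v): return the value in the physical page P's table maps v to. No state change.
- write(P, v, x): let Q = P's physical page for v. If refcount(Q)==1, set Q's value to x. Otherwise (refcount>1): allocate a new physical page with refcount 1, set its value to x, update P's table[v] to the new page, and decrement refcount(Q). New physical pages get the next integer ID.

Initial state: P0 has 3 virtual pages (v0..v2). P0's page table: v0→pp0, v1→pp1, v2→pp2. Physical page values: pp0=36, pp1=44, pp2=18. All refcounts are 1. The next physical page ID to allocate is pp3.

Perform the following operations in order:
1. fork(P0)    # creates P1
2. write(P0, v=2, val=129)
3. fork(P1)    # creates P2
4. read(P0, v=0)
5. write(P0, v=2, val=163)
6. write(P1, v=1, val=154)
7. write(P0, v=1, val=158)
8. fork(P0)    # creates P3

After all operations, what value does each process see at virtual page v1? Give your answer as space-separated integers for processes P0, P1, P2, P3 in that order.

Op 1: fork(P0) -> P1. 3 ppages; refcounts: pp0:2 pp1:2 pp2:2
Op 2: write(P0, v2, 129). refcount(pp2)=2>1 -> COPY to pp3. 4 ppages; refcounts: pp0:2 pp1:2 pp2:1 pp3:1
Op 3: fork(P1) -> P2. 4 ppages; refcounts: pp0:3 pp1:3 pp2:2 pp3:1
Op 4: read(P0, v0) -> 36. No state change.
Op 5: write(P0, v2, 163). refcount(pp3)=1 -> write in place. 4 ppages; refcounts: pp0:3 pp1:3 pp2:2 pp3:1
Op 6: write(P1, v1, 154). refcount(pp1)=3>1 -> COPY to pp4. 5 ppages; refcounts: pp0:3 pp1:2 pp2:2 pp3:1 pp4:1
Op 7: write(P0, v1, 158). refcount(pp1)=2>1 -> COPY to pp5. 6 ppages; refcounts: pp0:3 pp1:1 pp2:2 pp3:1 pp4:1 pp5:1
Op 8: fork(P0) -> P3. 6 ppages; refcounts: pp0:4 pp1:1 pp2:2 pp3:2 pp4:1 pp5:2
P0: v1 -> pp5 = 158
P1: v1 -> pp4 = 154
P2: v1 -> pp1 = 44
P3: v1 -> pp5 = 158

Answer: 158 154 44 158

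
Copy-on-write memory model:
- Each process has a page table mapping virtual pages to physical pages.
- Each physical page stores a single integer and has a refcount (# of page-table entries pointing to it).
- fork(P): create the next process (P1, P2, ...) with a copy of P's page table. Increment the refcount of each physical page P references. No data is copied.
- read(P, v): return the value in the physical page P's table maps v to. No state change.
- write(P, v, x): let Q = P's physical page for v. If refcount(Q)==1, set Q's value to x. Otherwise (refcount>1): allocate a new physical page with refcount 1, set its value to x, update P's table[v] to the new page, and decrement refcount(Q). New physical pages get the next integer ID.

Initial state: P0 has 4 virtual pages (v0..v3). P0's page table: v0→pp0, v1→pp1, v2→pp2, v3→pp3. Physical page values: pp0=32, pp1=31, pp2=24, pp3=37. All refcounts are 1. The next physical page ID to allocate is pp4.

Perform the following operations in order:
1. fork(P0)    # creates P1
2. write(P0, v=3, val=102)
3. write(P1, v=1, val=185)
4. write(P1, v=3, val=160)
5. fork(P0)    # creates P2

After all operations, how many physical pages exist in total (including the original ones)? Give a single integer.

Op 1: fork(P0) -> P1. 4 ppages; refcounts: pp0:2 pp1:2 pp2:2 pp3:2
Op 2: write(P0, v3, 102). refcount(pp3)=2>1 -> COPY to pp4. 5 ppages; refcounts: pp0:2 pp1:2 pp2:2 pp3:1 pp4:1
Op 3: write(P1, v1, 185). refcount(pp1)=2>1 -> COPY to pp5. 6 ppages; refcounts: pp0:2 pp1:1 pp2:2 pp3:1 pp4:1 pp5:1
Op 4: write(P1, v3, 160). refcount(pp3)=1 -> write in place. 6 ppages; refcounts: pp0:2 pp1:1 pp2:2 pp3:1 pp4:1 pp5:1
Op 5: fork(P0) -> P2. 6 ppages; refcounts: pp0:3 pp1:2 pp2:3 pp3:1 pp4:2 pp5:1

Answer: 6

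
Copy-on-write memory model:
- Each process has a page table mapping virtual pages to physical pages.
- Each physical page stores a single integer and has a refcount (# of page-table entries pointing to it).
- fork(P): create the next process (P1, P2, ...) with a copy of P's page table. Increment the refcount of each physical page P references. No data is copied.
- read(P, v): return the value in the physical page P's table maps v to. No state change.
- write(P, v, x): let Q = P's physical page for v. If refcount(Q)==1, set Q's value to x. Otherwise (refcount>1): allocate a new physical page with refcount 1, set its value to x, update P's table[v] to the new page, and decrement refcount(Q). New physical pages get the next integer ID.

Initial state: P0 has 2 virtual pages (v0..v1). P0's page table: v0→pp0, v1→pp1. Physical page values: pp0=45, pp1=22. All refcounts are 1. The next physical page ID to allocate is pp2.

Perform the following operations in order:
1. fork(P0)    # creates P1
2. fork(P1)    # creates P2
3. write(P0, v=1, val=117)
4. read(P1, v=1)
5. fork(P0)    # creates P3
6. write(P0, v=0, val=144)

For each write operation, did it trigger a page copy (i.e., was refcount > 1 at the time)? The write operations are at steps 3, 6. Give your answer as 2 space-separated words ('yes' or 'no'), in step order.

Op 1: fork(P0) -> P1. 2 ppages; refcounts: pp0:2 pp1:2
Op 2: fork(P1) -> P2. 2 ppages; refcounts: pp0:3 pp1:3
Op 3: write(P0, v1, 117). refcount(pp1)=3>1 -> COPY to pp2. 3 ppages; refcounts: pp0:3 pp1:2 pp2:1
Op 4: read(P1, v1) -> 22. No state change.
Op 5: fork(P0) -> P3. 3 ppages; refcounts: pp0:4 pp1:2 pp2:2
Op 6: write(P0, v0, 144). refcount(pp0)=4>1 -> COPY to pp3. 4 ppages; refcounts: pp0:3 pp1:2 pp2:2 pp3:1

yes yes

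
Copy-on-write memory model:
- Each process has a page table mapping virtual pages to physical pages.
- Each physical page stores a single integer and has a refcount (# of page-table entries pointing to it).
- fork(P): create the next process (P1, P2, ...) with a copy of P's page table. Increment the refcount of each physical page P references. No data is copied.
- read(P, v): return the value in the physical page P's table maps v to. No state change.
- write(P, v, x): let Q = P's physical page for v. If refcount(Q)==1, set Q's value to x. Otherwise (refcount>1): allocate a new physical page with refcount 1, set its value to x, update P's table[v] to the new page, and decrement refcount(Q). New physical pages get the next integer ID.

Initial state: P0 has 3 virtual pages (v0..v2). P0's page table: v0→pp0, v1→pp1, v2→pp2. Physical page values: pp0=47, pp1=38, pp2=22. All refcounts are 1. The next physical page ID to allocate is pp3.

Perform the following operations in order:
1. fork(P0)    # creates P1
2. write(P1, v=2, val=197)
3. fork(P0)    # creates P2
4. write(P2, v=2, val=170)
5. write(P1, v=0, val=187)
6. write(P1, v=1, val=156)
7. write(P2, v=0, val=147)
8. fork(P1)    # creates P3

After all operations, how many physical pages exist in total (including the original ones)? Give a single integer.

Op 1: fork(P0) -> P1. 3 ppages; refcounts: pp0:2 pp1:2 pp2:2
Op 2: write(P1, v2, 197). refcount(pp2)=2>1 -> COPY to pp3. 4 ppages; refcounts: pp0:2 pp1:2 pp2:1 pp3:1
Op 3: fork(P0) -> P2. 4 ppages; refcounts: pp0:3 pp1:3 pp2:2 pp3:1
Op 4: write(P2, v2, 170). refcount(pp2)=2>1 -> COPY to pp4. 5 ppages; refcounts: pp0:3 pp1:3 pp2:1 pp3:1 pp4:1
Op 5: write(P1, v0, 187). refcount(pp0)=3>1 -> COPY to pp5. 6 ppages; refcounts: pp0:2 pp1:3 pp2:1 pp3:1 pp4:1 pp5:1
Op 6: write(P1, v1, 156). refcount(pp1)=3>1 -> COPY to pp6. 7 ppages; refcounts: pp0:2 pp1:2 pp2:1 pp3:1 pp4:1 pp5:1 pp6:1
Op 7: write(P2, v0, 147). refcount(pp0)=2>1 -> COPY to pp7. 8 ppages; refcounts: pp0:1 pp1:2 pp2:1 pp3:1 pp4:1 pp5:1 pp6:1 pp7:1
Op 8: fork(P1) -> P3. 8 ppages; refcounts: pp0:1 pp1:2 pp2:1 pp3:2 pp4:1 pp5:2 pp6:2 pp7:1

Answer: 8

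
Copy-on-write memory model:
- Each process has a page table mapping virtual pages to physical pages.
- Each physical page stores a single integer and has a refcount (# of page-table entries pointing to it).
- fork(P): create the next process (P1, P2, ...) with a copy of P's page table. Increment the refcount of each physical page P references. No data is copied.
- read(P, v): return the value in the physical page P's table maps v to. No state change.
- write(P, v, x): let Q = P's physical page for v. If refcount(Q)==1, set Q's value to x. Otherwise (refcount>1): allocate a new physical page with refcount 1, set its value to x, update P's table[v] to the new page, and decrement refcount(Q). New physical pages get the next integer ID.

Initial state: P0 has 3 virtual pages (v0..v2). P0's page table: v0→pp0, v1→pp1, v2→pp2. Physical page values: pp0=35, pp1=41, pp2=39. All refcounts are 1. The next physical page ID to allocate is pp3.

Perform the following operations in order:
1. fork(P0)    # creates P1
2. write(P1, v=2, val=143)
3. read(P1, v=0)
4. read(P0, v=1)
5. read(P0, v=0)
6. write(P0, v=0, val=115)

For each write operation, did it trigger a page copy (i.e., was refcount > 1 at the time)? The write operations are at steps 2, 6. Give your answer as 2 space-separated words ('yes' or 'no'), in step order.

Op 1: fork(P0) -> P1. 3 ppages; refcounts: pp0:2 pp1:2 pp2:2
Op 2: write(P1, v2, 143). refcount(pp2)=2>1 -> COPY to pp3. 4 ppages; refcounts: pp0:2 pp1:2 pp2:1 pp3:1
Op 3: read(P1, v0) -> 35. No state change.
Op 4: read(P0, v1) -> 41. No state change.
Op 5: read(P0, v0) -> 35. No state change.
Op 6: write(P0, v0, 115). refcount(pp0)=2>1 -> COPY to pp4. 5 ppages; refcounts: pp0:1 pp1:2 pp2:1 pp3:1 pp4:1

yes yes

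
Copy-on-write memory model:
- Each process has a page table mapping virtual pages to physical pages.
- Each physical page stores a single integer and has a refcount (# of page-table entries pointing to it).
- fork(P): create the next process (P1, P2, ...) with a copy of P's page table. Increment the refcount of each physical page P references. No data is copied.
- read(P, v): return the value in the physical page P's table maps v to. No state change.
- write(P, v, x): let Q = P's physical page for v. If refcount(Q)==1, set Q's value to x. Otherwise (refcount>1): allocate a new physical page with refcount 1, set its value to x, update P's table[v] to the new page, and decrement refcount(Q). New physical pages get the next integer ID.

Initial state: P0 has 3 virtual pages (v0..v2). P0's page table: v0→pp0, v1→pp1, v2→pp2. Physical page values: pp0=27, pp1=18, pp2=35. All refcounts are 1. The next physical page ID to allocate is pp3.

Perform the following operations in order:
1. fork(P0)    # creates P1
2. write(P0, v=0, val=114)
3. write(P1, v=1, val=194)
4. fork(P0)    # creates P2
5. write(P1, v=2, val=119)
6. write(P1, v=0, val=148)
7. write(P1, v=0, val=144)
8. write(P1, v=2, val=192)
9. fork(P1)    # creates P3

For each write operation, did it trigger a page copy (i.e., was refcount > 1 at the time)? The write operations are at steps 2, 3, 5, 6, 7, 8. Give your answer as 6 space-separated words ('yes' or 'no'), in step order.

Op 1: fork(P0) -> P1. 3 ppages; refcounts: pp0:2 pp1:2 pp2:2
Op 2: write(P0, v0, 114). refcount(pp0)=2>1 -> COPY to pp3. 4 ppages; refcounts: pp0:1 pp1:2 pp2:2 pp3:1
Op 3: write(P1, v1, 194). refcount(pp1)=2>1 -> COPY to pp4. 5 ppages; refcounts: pp0:1 pp1:1 pp2:2 pp3:1 pp4:1
Op 4: fork(P0) -> P2. 5 ppages; refcounts: pp0:1 pp1:2 pp2:3 pp3:2 pp4:1
Op 5: write(P1, v2, 119). refcount(pp2)=3>1 -> COPY to pp5. 6 ppages; refcounts: pp0:1 pp1:2 pp2:2 pp3:2 pp4:1 pp5:1
Op 6: write(P1, v0, 148). refcount(pp0)=1 -> write in place. 6 ppages; refcounts: pp0:1 pp1:2 pp2:2 pp3:2 pp4:1 pp5:1
Op 7: write(P1, v0, 144). refcount(pp0)=1 -> write in place. 6 ppages; refcounts: pp0:1 pp1:2 pp2:2 pp3:2 pp4:1 pp5:1
Op 8: write(P1, v2, 192). refcount(pp5)=1 -> write in place. 6 ppages; refcounts: pp0:1 pp1:2 pp2:2 pp3:2 pp4:1 pp5:1
Op 9: fork(P1) -> P3. 6 ppages; refcounts: pp0:2 pp1:2 pp2:2 pp3:2 pp4:2 pp5:2

yes yes yes no no no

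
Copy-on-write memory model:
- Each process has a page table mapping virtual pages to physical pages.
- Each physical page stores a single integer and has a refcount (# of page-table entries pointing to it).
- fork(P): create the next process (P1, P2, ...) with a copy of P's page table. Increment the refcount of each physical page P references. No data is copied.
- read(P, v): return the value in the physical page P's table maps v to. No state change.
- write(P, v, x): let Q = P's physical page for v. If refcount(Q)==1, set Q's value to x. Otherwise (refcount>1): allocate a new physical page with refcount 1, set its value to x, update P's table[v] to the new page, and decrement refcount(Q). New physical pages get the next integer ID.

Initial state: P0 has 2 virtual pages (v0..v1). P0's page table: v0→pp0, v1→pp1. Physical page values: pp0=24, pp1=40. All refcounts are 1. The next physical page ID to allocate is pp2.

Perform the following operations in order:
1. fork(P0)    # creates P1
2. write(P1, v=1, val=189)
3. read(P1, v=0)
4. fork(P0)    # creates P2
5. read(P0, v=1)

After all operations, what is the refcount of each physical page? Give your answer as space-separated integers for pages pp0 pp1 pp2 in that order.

Op 1: fork(P0) -> P1. 2 ppages; refcounts: pp0:2 pp1:2
Op 2: write(P1, v1, 189). refcount(pp1)=2>1 -> COPY to pp2. 3 ppages; refcounts: pp0:2 pp1:1 pp2:1
Op 3: read(P1, v0) -> 24. No state change.
Op 4: fork(P0) -> P2. 3 ppages; refcounts: pp0:3 pp1:2 pp2:1
Op 5: read(P0, v1) -> 40. No state change.

Answer: 3 2 1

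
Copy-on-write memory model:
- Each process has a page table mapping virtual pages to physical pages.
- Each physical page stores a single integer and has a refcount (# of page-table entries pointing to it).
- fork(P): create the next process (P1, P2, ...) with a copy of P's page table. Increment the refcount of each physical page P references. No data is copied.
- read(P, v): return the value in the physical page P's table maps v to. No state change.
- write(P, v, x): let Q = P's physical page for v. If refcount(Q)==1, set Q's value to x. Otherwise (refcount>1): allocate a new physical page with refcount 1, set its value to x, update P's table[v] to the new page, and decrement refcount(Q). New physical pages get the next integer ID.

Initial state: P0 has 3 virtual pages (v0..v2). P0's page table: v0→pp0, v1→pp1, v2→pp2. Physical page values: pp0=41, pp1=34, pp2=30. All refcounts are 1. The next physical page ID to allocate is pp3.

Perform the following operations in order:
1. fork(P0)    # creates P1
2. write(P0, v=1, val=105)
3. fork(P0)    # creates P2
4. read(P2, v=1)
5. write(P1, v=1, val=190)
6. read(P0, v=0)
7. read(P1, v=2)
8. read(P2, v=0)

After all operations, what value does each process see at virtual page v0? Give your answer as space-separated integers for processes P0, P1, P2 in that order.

Op 1: fork(P0) -> P1. 3 ppages; refcounts: pp0:2 pp1:2 pp2:2
Op 2: write(P0, v1, 105). refcount(pp1)=2>1 -> COPY to pp3. 4 ppages; refcounts: pp0:2 pp1:1 pp2:2 pp3:1
Op 3: fork(P0) -> P2. 4 ppages; refcounts: pp0:3 pp1:1 pp2:3 pp3:2
Op 4: read(P2, v1) -> 105. No state change.
Op 5: write(P1, v1, 190). refcount(pp1)=1 -> write in place. 4 ppages; refcounts: pp0:3 pp1:1 pp2:3 pp3:2
Op 6: read(P0, v0) -> 41. No state change.
Op 7: read(P1, v2) -> 30. No state change.
Op 8: read(P2, v0) -> 41. No state change.
P0: v0 -> pp0 = 41
P1: v0 -> pp0 = 41
P2: v0 -> pp0 = 41

Answer: 41 41 41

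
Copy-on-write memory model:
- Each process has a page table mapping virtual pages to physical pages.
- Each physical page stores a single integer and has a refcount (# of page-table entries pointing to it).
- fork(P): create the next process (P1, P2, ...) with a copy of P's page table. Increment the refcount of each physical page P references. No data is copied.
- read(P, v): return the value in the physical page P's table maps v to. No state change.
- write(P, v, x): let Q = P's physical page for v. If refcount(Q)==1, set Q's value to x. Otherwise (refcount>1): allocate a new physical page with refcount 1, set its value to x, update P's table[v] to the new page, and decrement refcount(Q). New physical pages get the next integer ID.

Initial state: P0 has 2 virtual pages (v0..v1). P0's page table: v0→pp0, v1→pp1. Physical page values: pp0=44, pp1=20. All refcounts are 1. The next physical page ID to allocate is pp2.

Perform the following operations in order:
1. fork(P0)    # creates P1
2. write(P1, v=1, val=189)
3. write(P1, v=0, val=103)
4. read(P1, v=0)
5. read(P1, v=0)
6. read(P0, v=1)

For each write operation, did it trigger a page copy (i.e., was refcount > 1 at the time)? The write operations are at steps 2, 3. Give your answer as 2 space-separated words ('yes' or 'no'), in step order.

Op 1: fork(P0) -> P1. 2 ppages; refcounts: pp0:2 pp1:2
Op 2: write(P1, v1, 189). refcount(pp1)=2>1 -> COPY to pp2. 3 ppages; refcounts: pp0:2 pp1:1 pp2:1
Op 3: write(P1, v0, 103). refcount(pp0)=2>1 -> COPY to pp3. 4 ppages; refcounts: pp0:1 pp1:1 pp2:1 pp3:1
Op 4: read(P1, v0) -> 103. No state change.
Op 5: read(P1, v0) -> 103. No state change.
Op 6: read(P0, v1) -> 20. No state change.

yes yes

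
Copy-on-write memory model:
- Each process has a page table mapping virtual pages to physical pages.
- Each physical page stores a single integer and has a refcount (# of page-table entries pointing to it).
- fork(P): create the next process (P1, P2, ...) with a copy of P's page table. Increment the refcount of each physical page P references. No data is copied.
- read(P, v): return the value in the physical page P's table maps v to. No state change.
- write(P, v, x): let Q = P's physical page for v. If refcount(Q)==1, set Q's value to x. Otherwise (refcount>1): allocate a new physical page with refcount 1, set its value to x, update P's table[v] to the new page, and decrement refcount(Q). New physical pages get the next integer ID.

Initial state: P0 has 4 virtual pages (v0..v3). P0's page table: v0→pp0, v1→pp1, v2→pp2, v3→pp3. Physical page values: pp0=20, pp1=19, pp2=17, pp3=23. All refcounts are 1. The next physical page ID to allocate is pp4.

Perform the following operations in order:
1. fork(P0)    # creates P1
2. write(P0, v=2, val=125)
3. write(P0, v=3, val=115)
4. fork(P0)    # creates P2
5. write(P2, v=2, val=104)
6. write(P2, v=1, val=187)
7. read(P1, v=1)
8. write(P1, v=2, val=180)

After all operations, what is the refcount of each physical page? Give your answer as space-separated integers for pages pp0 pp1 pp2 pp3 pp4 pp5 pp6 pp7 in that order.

Op 1: fork(P0) -> P1. 4 ppages; refcounts: pp0:2 pp1:2 pp2:2 pp3:2
Op 2: write(P0, v2, 125). refcount(pp2)=2>1 -> COPY to pp4. 5 ppages; refcounts: pp0:2 pp1:2 pp2:1 pp3:2 pp4:1
Op 3: write(P0, v3, 115). refcount(pp3)=2>1 -> COPY to pp5. 6 ppages; refcounts: pp0:2 pp1:2 pp2:1 pp3:1 pp4:1 pp5:1
Op 4: fork(P0) -> P2. 6 ppages; refcounts: pp0:3 pp1:3 pp2:1 pp3:1 pp4:2 pp5:2
Op 5: write(P2, v2, 104). refcount(pp4)=2>1 -> COPY to pp6. 7 ppages; refcounts: pp0:3 pp1:3 pp2:1 pp3:1 pp4:1 pp5:2 pp6:1
Op 6: write(P2, v1, 187). refcount(pp1)=3>1 -> COPY to pp7. 8 ppages; refcounts: pp0:3 pp1:2 pp2:1 pp3:1 pp4:1 pp5:2 pp6:1 pp7:1
Op 7: read(P1, v1) -> 19. No state change.
Op 8: write(P1, v2, 180). refcount(pp2)=1 -> write in place. 8 ppages; refcounts: pp0:3 pp1:2 pp2:1 pp3:1 pp4:1 pp5:2 pp6:1 pp7:1

Answer: 3 2 1 1 1 2 1 1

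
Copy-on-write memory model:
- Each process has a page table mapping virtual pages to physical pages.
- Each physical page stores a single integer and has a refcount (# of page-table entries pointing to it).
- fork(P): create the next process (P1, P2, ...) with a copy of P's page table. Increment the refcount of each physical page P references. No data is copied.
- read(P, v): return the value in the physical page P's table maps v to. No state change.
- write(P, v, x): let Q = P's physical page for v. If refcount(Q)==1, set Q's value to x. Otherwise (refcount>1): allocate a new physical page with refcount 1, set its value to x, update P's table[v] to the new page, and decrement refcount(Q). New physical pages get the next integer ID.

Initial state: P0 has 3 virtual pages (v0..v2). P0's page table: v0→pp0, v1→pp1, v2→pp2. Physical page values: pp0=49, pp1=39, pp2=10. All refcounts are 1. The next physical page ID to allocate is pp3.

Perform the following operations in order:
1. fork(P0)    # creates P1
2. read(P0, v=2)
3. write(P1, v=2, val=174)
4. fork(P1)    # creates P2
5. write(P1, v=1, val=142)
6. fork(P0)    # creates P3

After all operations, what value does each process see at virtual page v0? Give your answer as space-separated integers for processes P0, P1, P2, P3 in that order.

Op 1: fork(P0) -> P1. 3 ppages; refcounts: pp0:2 pp1:2 pp2:2
Op 2: read(P0, v2) -> 10. No state change.
Op 3: write(P1, v2, 174). refcount(pp2)=2>1 -> COPY to pp3. 4 ppages; refcounts: pp0:2 pp1:2 pp2:1 pp3:1
Op 4: fork(P1) -> P2. 4 ppages; refcounts: pp0:3 pp1:3 pp2:1 pp3:2
Op 5: write(P1, v1, 142). refcount(pp1)=3>1 -> COPY to pp4. 5 ppages; refcounts: pp0:3 pp1:2 pp2:1 pp3:2 pp4:1
Op 6: fork(P0) -> P3. 5 ppages; refcounts: pp0:4 pp1:3 pp2:2 pp3:2 pp4:1
P0: v0 -> pp0 = 49
P1: v0 -> pp0 = 49
P2: v0 -> pp0 = 49
P3: v0 -> pp0 = 49

Answer: 49 49 49 49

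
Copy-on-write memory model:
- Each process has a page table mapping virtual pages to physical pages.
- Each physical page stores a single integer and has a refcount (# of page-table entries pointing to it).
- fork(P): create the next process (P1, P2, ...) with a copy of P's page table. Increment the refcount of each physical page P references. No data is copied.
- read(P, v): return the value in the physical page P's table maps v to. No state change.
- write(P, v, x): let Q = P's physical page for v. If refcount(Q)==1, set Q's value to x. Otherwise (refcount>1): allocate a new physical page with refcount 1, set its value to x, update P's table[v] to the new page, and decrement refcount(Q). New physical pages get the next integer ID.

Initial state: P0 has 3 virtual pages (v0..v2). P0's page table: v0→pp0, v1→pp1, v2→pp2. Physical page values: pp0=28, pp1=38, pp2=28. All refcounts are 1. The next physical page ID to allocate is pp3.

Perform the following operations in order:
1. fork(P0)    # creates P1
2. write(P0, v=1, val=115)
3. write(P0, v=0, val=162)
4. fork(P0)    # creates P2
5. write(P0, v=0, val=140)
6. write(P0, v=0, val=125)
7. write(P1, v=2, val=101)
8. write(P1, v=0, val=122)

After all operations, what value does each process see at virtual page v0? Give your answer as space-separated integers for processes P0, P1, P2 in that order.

Answer: 125 122 162

Derivation:
Op 1: fork(P0) -> P1. 3 ppages; refcounts: pp0:2 pp1:2 pp2:2
Op 2: write(P0, v1, 115). refcount(pp1)=2>1 -> COPY to pp3. 4 ppages; refcounts: pp0:2 pp1:1 pp2:2 pp3:1
Op 3: write(P0, v0, 162). refcount(pp0)=2>1 -> COPY to pp4. 5 ppages; refcounts: pp0:1 pp1:1 pp2:2 pp3:1 pp4:1
Op 4: fork(P0) -> P2. 5 ppages; refcounts: pp0:1 pp1:1 pp2:3 pp3:2 pp4:2
Op 5: write(P0, v0, 140). refcount(pp4)=2>1 -> COPY to pp5. 6 ppages; refcounts: pp0:1 pp1:1 pp2:3 pp3:2 pp4:1 pp5:1
Op 6: write(P0, v0, 125). refcount(pp5)=1 -> write in place. 6 ppages; refcounts: pp0:1 pp1:1 pp2:3 pp3:2 pp4:1 pp5:1
Op 7: write(P1, v2, 101). refcount(pp2)=3>1 -> COPY to pp6. 7 ppages; refcounts: pp0:1 pp1:1 pp2:2 pp3:2 pp4:1 pp5:1 pp6:1
Op 8: write(P1, v0, 122). refcount(pp0)=1 -> write in place. 7 ppages; refcounts: pp0:1 pp1:1 pp2:2 pp3:2 pp4:1 pp5:1 pp6:1
P0: v0 -> pp5 = 125
P1: v0 -> pp0 = 122
P2: v0 -> pp4 = 162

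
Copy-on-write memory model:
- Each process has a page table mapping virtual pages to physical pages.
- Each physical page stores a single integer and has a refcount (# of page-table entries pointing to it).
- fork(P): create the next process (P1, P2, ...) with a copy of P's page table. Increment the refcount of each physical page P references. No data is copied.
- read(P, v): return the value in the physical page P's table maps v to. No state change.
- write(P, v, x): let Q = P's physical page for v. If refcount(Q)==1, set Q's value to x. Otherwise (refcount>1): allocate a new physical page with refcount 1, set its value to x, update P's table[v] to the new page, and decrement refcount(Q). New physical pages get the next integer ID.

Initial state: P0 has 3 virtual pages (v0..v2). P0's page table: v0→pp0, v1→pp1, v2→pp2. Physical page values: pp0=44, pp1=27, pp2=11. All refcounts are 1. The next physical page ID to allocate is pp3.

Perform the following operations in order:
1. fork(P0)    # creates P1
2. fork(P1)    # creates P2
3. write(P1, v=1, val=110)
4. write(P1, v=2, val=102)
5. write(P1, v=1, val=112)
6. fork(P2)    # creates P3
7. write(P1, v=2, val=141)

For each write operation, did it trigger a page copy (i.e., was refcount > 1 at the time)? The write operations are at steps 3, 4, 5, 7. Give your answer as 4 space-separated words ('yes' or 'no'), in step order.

Op 1: fork(P0) -> P1. 3 ppages; refcounts: pp0:2 pp1:2 pp2:2
Op 2: fork(P1) -> P2. 3 ppages; refcounts: pp0:3 pp1:3 pp2:3
Op 3: write(P1, v1, 110). refcount(pp1)=3>1 -> COPY to pp3. 4 ppages; refcounts: pp0:3 pp1:2 pp2:3 pp3:1
Op 4: write(P1, v2, 102). refcount(pp2)=3>1 -> COPY to pp4. 5 ppages; refcounts: pp0:3 pp1:2 pp2:2 pp3:1 pp4:1
Op 5: write(P1, v1, 112). refcount(pp3)=1 -> write in place. 5 ppages; refcounts: pp0:3 pp1:2 pp2:2 pp3:1 pp4:1
Op 6: fork(P2) -> P3. 5 ppages; refcounts: pp0:4 pp1:3 pp2:3 pp3:1 pp4:1
Op 7: write(P1, v2, 141). refcount(pp4)=1 -> write in place. 5 ppages; refcounts: pp0:4 pp1:3 pp2:3 pp3:1 pp4:1

yes yes no no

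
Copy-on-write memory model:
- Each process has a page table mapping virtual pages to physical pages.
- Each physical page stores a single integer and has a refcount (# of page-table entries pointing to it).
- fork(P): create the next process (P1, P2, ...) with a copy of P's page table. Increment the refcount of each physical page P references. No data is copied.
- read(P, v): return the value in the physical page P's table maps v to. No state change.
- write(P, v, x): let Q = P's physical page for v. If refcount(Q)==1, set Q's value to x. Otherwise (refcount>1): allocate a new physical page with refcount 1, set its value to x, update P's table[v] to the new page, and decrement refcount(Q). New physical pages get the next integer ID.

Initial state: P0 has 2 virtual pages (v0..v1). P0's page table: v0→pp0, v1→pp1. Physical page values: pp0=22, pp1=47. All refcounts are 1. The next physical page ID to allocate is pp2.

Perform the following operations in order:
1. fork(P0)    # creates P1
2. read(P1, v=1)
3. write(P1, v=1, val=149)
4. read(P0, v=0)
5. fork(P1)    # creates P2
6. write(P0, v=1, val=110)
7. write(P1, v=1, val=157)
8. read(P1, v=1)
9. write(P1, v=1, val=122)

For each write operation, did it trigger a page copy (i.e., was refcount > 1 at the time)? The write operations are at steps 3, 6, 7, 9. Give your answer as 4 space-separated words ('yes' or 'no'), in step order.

Op 1: fork(P0) -> P1. 2 ppages; refcounts: pp0:2 pp1:2
Op 2: read(P1, v1) -> 47. No state change.
Op 3: write(P1, v1, 149). refcount(pp1)=2>1 -> COPY to pp2. 3 ppages; refcounts: pp0:2 pp1:1 pp2:1
Op 4: read(P0, v0) -> 22. No state change.
Op 5: fork(P1) -> P2. 3 ppages; refcounts: pp0:3 pp1:1 pp2:2
Op 6: write(P0, v1, 110). refcount(pp1)=1 -> write in place. 3 ppages; refcounts: pp0:3 pp1:1 pp2:2
Op 7: write(P1, v1, 157). refcount(pp2)=2>1 -> COPY to pp3. 4 ppages; refcounts: pp0:3 pp1:1 pp2:1 pp3:1
Op 8: read(P1, v1) -> 157. No state change.
Op 9: write(P1, v1, 122). refcount(pp3)=1 -> write in place. 4 ppages; refcounts: pp0:3 pp1:1 pp2:1 pp3:1

yes no yes no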